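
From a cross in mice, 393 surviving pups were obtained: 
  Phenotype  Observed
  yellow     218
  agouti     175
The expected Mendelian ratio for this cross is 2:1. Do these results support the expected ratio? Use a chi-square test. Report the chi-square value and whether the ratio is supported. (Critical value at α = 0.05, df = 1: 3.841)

Total ratio parts = 3. Expected numbers out of 393:
  yellow: 393 × 2/3 = 262
  agouti: 393 × 1/3 = 131
χ² = Σ (O − E)² / E
  yellow: (218 − 262)² / 262 = 7.3893
  agouti: (175 − 131)² / 131 = 14.7786
χ² = 7.3893 + 14.7786 = 22.1679 ≈ 22.168
Degrees of freedom = 2 − 1 = 1; critical value at α = 0.05 is 3.841.
Since 22.168 > 3.841, we reject the null hypothesis — the data do not fit the 2:1 ratio.

22.168; not consistent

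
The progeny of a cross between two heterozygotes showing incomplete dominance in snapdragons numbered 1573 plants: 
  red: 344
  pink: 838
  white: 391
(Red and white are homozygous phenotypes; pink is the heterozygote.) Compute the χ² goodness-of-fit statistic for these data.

With incomplete dominance, a heterozygote × heterozygote cross gives a 1:2:1 phenotypic ratio.
Under the 1:2:1 hypothesis (Σ ratio = 4, N = 1573):
  red: 1573 × 1/4 = 393.25
  pink: 1573 × 2/4 = 786.5
  white: 1573 × 1/4 = 393.25
χ² = Σ (O − E)² / E
  red: (344 − 393.25)² / 393.25 = 6.1680
  pink: (838 − 786.5)² / 786.5 = 3.3722
  white: (391 − 393.25)² / 393.25 = 0.0129
χ² = 6.1680 + 3.3722 + 0.0129 = 9.5531 ≈ 9.553

9.553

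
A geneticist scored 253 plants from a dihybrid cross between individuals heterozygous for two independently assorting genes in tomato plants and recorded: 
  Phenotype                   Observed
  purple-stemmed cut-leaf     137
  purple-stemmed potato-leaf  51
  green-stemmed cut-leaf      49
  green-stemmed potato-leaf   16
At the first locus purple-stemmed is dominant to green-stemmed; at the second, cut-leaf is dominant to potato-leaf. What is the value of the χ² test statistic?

A dihybrid F₂ with independent assortment and complete dominance at both loci gives a 9:3:3:1 phenotypic ratio.
Expected counts for N = 253 under a 9:3:3:1 ratio (total parts = 16):
  purple-stemmed cut-leaf: 253 × 9/16 = 142.3125
  purple-stemmed potato-leaf: 253 × 3/16 = 47.4375
  green-stemmed cut-leaf: 253 × 3/16 = 47.4375
  green-stemmed potato-leaf: 253 × 1/16 = 15.8125
χ² = Σ (O − E)² / E
  purple-stemmed cut-leaf: (137 − 142.3125)² / 142.3125 = 0.1983
  purple-stemmed potato-leaf: (51 − 47.4375)² / 47.4375 = 0.2675
  green-stemmed cut-leaf: (49 − 47.4375)² / 47.4375 = 0.0515
  green-stemmed potato-leaf: (16 − 15.8125)² / 15.8125 = 0.0022
χ² = 0.1983 + 0.2675 + 0.0515 + 0.0022 = 0.5195 ≈ 0.520

0.520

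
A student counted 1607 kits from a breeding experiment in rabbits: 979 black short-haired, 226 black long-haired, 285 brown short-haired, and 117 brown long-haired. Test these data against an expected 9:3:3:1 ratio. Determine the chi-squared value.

Under the 9:3:3:1 hypothesis (Σ ratio = 16, N = 1607):
  black short-haired: 1607 × 9/16 = 903.9375
  black long-haired: 1607 × 3/16 = 301.3125
  brown short-haired: 1607 × 3/16 = 301.3125
  brown long-haired: 1607 × 1/16 = 100.4375
χ² = Σ (O − E)² / E
  black short-haired: (979 − 903.9375)² / 903.9375 = 6.2332
  black long-haired: (226 − 301.3125)² / 301.3125 = 18.8242
  brown short-haired: (285 − 301.3125)² / 301.3125 = 0.8831
  brown long-haired: (117 − 100.4375)² / 100.4375 = 2.7312
χ² = 6.2332 + 18.8242 + 0.8831 + 2.7312 = 28.6717 ≈ 28.672

28.672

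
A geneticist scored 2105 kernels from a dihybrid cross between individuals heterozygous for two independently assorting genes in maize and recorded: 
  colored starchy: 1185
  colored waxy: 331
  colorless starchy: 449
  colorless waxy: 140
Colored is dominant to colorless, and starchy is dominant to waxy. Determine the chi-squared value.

A dihybrid F₂ with independent assortment and complete dominance at both loci gives a 9:3:3:1 phenotypic ratio.
Total ratio parts = 16. Expected numbers out of 2105:
  colored starchy: 2105 × 9/16 = 1184.0625
  colored waxy: 2105 × 3/16 = 394.6875
  colorless starchy: 2105 × 3/16 = 394.6875
  colorless waxy: 2105 × 1/16 = 131.5625
χ² = Σ (O − E)² / E
  colored starchy: (1185 − 1184.0625)² / 1184.0625 = 0.0007
  colored waxy: (331 − 394.6875)² / 394.6875 = 10.2767
  colorless starchy: (449 − 394.6875)² / 394.6875 = 7.4739
  colorless waxy: (140 − 131.5625)² / 131.5625 = 0.5411
χ² = 0.0007 + 10.2767 + 7.4739 + 0.5411 = 18.2924 ≈ 18.292

18.292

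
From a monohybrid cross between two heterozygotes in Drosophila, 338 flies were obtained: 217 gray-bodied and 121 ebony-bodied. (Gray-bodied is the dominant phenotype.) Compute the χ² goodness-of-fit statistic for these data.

For a monohybrid cross between heterozygotes with complete dominance, the expected phenotypic ratio is 3:1.
Total ratio parts = 4. Expected numbers out of 338:
  gray-bodied: 338 × 3/4 = 253.5
  ebony-bodied: 338 × 1/4 = 84.5
χ² = Σ (O − E)² / E
  gray-bodied: (217 − 253.5)² / 253.5 = 5.2554
  ebony-bodied: (121 − 84.5)² / 84.5 = 15.7663
χ² = 5.2554 + 15.7663 = 21.0217 ≈ 21.022

21.022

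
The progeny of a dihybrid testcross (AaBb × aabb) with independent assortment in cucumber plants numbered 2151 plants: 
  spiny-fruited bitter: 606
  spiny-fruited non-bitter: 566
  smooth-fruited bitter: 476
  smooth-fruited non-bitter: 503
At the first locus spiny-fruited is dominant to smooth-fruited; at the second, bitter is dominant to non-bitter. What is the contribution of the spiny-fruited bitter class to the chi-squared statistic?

A dihybrid testcross with independent assortment gives a 1:1:1:1 ratio.
Total ratio parts = 4. Expected numbers out of 2151:
  spiny-fruited bitter: 2151 × 1/4 = 537.75
  spiny-fruited non-bitter: 2151 × 1/4 = 537.75
  smooth-fruited bitter: 2151 × 1/4 = 537.75
  smooth-fruited non-bitter: 2151 × 1/4 = 537.75
Contribution of spiny-fruited bitter: (606 − 537.75)² / 537.75 = 8.6621

8.662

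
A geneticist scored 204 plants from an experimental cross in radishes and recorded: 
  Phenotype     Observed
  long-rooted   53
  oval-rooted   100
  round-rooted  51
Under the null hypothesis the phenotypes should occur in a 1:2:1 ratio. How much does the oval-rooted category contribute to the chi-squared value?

0.039

Expected counts for N = 204 under a 1:2:1 ratio (total parts = 4):
  long-rooted: 204 × 1/4 = 51
  oval-rooted: 204 × 2/4 = 102
  round-rooted: 204 × 1/4 = 51
Contribution of oval-rooted: (100 − 102)² / 102 = 0.0392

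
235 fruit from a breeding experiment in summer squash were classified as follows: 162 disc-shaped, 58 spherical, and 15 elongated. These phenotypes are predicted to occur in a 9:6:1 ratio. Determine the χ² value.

17.028

Total ratio parts = 16. Expected numbers out of 235:
  disc-shaped: 235 × 9/16 = 132.1875
  spherical: 235 × 6/16 = 88.125
  elongated: 235 × 1/16 = 14.6875
χ² = Σ (O − E)² / E
  disc-shaped: (162 − 132.1875)² / 132.1875 = 6.7237
  spherical: (58 − 88.125)² / 88.125 = 10.2980
  elongated: (15 − 14.6875)² / 14.6875 = 0.0066
χ² = 6.7237 + 10.2980 + 0.0066 = 17.0283 ≈ 17.028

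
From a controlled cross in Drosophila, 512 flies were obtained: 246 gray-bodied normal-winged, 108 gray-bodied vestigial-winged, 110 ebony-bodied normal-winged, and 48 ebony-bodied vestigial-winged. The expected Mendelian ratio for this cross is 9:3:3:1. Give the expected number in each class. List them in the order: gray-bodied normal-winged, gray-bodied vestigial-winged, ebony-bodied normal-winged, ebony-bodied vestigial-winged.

288, 96, 96, 32

The 9:3:3:1 ratio has 16 parts, so with N = 512 the expected counts are:
  gray-bodied normal-winged: 512 × 9/16 = 288
  gray-bodied vestigial-winged: 512 × 3/16 = 96
  ebony-bodied normal-winged: 512 × 3/16 = 96
  ebony-bodied vestigial-winged: 512 × 1/16 = 32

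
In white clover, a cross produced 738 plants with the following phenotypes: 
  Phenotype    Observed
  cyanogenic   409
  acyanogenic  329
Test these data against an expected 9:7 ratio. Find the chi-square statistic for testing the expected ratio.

The 9:7 ratio has 16 parts, so with N = 738 the expected counts are:
  cyanogenic: 738 × 9/16 = 415.125
  acyanogenic: 738 × 7/16 = 322.875
χ² = Σ (O − E)² / E
  cyanogenic: (409 − 415.125)² / 415.125 = 0.0904
  acyanogenic: (329 − 322.875)² / 322.875 = 0.1162
χ² = 0.0904 + 0.1162 = 0.2066 ≈ 0.207

0.207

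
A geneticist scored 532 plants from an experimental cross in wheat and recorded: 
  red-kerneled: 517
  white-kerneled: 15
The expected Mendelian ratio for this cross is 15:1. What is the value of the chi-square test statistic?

Under the 15:1 hypothesis (Σ ratio = 16, N = 532):
  red-kerneled: 532 × 15/16 = 498.75
  white-kerneled: 532 × 1/16 = 33.25
χ² = Σ (O − E)² / E
  red-kerneled: (517 − 498.75)² / 498.75 = 0.6678
  white-kerneled: (15 − 33.25)² / 33.25 = 10.0169
χ² = 0.6678 + 10.0169 = 10.6847 ≈ 10.685

10.685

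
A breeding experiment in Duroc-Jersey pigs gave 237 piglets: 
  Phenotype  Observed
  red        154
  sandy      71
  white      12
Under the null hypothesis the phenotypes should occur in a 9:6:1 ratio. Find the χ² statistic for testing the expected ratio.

The 9:6:1 ratio has 16 parts, so with N = 237 the expected counts are:
  red: 237 × 9/16 = 133.3125
  sandy: 237 × 6/16 = 88.875
  white: 237 × 1/16 = 14.8125
χ² = Σ (O − E)² / E
  red: (154 − 133.3125)² / 133.3125 = 3.2103
  sandy: (71 − 88.875)² / 88.875 = 3.5951
  white: (12 − 14.8125)² / 14.8125 = 0.5340
χ² = 3.2103 + 3.5951 + 0.5340 = 7.3394 ≈ 7.339

7.339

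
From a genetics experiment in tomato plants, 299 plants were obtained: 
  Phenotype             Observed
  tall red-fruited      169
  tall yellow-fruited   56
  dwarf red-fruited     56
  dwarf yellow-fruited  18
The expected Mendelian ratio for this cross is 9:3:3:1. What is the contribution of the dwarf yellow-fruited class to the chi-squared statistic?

Total ratio parts = 16. Expected numbers out of 299:
  tall red-fruited: 299 × 9/16 = 168.1875
  tall yellow-fruited: 299 × 3/16 = 56.0625
  dwarf red-fruited: 299 × 3/16 = 56.0625
  dwarf yellow-fruited: 299 × 1/16 = 18.6875
Contribution of dwarf yellow-fruited: (18 − 18.6875)² / 18.6875 = 0.0253

0.025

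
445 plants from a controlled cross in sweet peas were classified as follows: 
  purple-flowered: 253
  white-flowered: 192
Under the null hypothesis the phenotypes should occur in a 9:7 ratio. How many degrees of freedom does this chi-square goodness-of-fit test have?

1

A goodness-of-fit test with 2 phenotype classes has df = 2 − 1 = 1.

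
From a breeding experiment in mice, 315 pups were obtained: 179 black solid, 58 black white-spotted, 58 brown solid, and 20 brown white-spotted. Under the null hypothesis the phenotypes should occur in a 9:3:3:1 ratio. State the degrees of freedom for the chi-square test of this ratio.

A goodness-of-fit test with 4 phenotype classes has df = 4 − 1 = 3.

3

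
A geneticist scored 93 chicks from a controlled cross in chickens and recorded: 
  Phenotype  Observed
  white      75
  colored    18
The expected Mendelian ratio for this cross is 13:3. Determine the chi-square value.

0.022

The 13:3 ratio has 16 parts, so with N = 93 the expected counts are:
  white: 93 × 13/16 = 75.5625
  colored: 93 × 3/16 = 17.4375
χ² = Σ (O − E)² / E
  white: (75 − 75.5625)² / 75.5625 = 0.0042
  colored: (18 − 17.4375)² / 17.4375 = 0.0181
χ² = 0.0042 + 0.0181 = 0.0223 ≈ 0.022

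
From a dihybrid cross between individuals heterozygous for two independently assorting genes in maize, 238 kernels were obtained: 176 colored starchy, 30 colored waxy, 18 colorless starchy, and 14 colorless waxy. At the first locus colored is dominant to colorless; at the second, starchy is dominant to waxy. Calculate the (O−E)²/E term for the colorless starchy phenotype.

A dihybrid F₂ with independent assortment and complete dominance at both loci gives a 9:3:3:1 phenotypic ratio.
Expected counts for N = 238 under a 9:3:3:1 ratio (total parts = 16):
  colored starchy: 238 × 9/16 = 133.875
  colored waxy: 238 × 3/16 = 44.625
  colorless starchy: 238 × 3/16 = 44.625
  colorless waxy: 238 × 1/16 = 14.875
Contribution of colorless starchy: (18 − 44.625)² / 44.625 = 15.8855

15.886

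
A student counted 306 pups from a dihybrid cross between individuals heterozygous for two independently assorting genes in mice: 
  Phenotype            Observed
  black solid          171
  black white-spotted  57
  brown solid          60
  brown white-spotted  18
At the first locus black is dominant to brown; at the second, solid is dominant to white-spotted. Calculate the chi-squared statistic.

0.196

A dihybrid F₂ with independent assortment and complete dominance at both loci gives a 9:3:3:1 phenotypic ratio.
Expected counts for N = 306 under a 9:3:3:1 ratio (total parts = 16):
  black solid: 306 × 9/16 = 172.125
  black white-spotted: 306 × 3/16 = 57.375
  brown solid: 306 × 3/16 = 57.375
  brown white-spotted: 306 × 1/16 = 19.125
χ² = Σ (O − E)² / E
  black solid: (171 − 172.125)² / 172.125 = 0.0074
  black white-spotted: (57 − 57.375)² / 57.375 = 0.0025
  brown solid: (60 − 57.375)² / 57.375 = 0.1201
  brown white-spotted: (18 − 19.125)² / 19.125 = 0.0662
χ² = 0.0074 + 0.0025 + 0.1201 + 0.0662 = 0.1962 ≈ 0.196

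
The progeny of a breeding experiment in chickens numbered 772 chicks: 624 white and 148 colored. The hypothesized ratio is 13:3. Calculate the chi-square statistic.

0.090

Expected counts for N = 772 under a 13:3 ratio (total parts = 16):
  white: 772 × 13/16 = 627.25
  colored: 772 × 3/16 = 144.75
χ² = Σ (O − E)² / E
  white: (624 − 627.25)² / 627.25 = 0.0168
  colored: (148 − 144.75)² / 144.75 = 0.0730
χ² = 0.0168 + 0.0730 = 0.0898 ≈ 0.090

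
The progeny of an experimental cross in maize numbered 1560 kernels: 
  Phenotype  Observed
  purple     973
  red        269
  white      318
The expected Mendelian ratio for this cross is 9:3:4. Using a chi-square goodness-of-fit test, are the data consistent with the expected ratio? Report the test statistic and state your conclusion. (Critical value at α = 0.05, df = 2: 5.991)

Expected counts for N = 1560 under a 9:3:4 ratio (total parts = 16):
  purple: 1560 × 9/16 = 877.5
  red: 1560 × 3/16 = 292.5
  white: 1560 × 4/16 = 390
χ² = Σ (O − E)² / E
  purple: (973 − 877.5)² / 877.5 = 10.3934
  red: (269 − 292.5)² / 292.5 = 1.8880
  white: (318 − 390)² / 390 = 13.2923
χ² = 10.3934 + 1.8880 + 13.2923 = 25.5737 ≈ 25.574
Degrees of freedom = 3 − 1 = 2; critical value at α = 0.05 is 5.991.
Since 25.574 > 5.991, we reject the null hypothesis — the data do not fit the 9:3:4 ratio.

25.574; not consistent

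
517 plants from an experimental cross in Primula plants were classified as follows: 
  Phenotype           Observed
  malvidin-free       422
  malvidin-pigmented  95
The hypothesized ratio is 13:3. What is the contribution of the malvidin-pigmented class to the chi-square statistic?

0.039

Under the 13:3 hypothesis (Σ ratio = 16, N = 517):
  malvidin-free: 517 × 13/16 = 420.0625
  malvidin-pigmented: 517 × 3/16 = 96.9375
Contribution of malvidin-pigmented: (95 − 96.9375)² / 96.9375 = 0.0387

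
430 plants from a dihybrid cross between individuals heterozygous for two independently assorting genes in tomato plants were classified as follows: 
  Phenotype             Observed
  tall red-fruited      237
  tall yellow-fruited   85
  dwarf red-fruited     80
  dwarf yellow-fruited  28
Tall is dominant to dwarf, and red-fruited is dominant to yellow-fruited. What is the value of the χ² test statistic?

A dihybrid F₂ with independent assortment and complete dominance at both loci gives a 9:3:3:1 phenotypic ratio.
Under the 9:3:3:1 hypothesis (Σ ratio = 16, N = 430):
  tall red-fruited: 430 × 9/16 = 241.875
  tall yellow-fruited: 430 × 3/16 = 80.625
  dwarf red-fruited: 430 × 3/16 = 80.625
  dwarf yellow-fruited: 430 × 1/16 = 26.875
χ² = Σ (O − E)² / E
  tall red-fruited: (237 − 241.875)² / 241.875 = 0.0983
  tall yellow-fruited: (85 − 80.625)² / 80.625 = 0.2374
  dwarf red-fruited: (80 − 80.625)² / 80.625 = 0.0048
  dwarf yellow-fruited: (28 − 26.875)² / 26.875 = 0.0471
χ² = 0.0983 + 0.2374 + 0.0048 + 0.0471 = 0.3876 ≈ 0.388

0.388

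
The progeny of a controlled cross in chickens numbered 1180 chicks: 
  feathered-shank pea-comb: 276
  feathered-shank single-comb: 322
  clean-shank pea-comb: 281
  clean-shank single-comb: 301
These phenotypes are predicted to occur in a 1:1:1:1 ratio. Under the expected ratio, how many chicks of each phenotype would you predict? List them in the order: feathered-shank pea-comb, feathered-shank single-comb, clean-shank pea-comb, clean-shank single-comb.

295, 295, 295, 295

Total ratio parts = 4. Expected numbers out of 1180:
  feathered-shank pea-comb: 1180 × 1/4 = 295
  feathered-shank single-comb: 1180 × 1/4 = 295
  clean-shank pea-comb: 1180 × 1/4 = 295
  clean-shank single-comb: 1180 × 1/4 = 295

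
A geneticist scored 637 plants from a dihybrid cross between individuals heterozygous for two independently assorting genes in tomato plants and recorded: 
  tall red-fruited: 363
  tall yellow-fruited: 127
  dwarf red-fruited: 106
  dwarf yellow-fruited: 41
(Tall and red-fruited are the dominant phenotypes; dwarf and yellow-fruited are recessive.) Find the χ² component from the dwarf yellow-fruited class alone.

0.035

A dihybrid F₂ with independent assortment and complete dominance at both loci gives a 9:3:3:1 phenotypic ratio.
The 9:3:3:1 ratio has 16 parts, so with N = 637 the expected counts are:
  tall red-fruited: 637 × 9/16 = 358.3125
  tall yellow-fruited: 637 × 3/16 = 119.4375
  dwarf red-fruited: 637 × 3/16 = 119.4375
  dwarf yellow-fruited: 637 × 1/16 = 39.8125
Contribution of dwarf yellow-fruited: (41 − 39.8125)² / 39.8125 = 0.0354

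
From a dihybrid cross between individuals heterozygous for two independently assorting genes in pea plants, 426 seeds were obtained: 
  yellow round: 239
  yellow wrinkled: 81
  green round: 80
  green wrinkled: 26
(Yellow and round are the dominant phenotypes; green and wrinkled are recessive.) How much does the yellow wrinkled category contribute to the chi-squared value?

A dihybrid F₂ with independent assortment and complete dominance at both loci gives a 9:3:3:1 phenotypic ratio.
The 9:3:3:1 ratio has 16 parts, so with N = 426 the expected counts are:
  yellow round: 426 × 9/16 = 239.625
  yellow wrinkled: 426 × 3/16 = 79.875
  green round: 426 × 3/16 = 79.875
  green wrinkled: 426 × 1/16 = 26.625
Contribution of yellow wrinkled: (81 − 79.875)² / 79.875 = 0.0158

0.016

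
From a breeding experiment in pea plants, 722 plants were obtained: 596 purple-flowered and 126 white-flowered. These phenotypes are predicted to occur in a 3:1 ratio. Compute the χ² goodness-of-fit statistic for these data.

21.941

Under the 3:1 hypothesis (Σ ratio = 4, N = 722):
  purple-flowered: 722 × 3/4 = 541.5
  white-flowered: 722 × 1/4 = 180.5
χ² = Σ (O − E)² / E
  purple-flowered: (596 − 541.5)² / 541.5 = 5.4852
  white-flowered: (126 − 180.5)² / 180.5 = 16.4557
χ² = 5.4852 + 16.4557 = 21.9409 ≈ 21.941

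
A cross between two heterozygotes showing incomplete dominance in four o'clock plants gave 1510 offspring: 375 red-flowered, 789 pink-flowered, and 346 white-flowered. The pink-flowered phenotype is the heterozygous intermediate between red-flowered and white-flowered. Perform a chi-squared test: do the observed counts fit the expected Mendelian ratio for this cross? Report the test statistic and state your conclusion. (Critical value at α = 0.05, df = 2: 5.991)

With incomplete dominance, a heterozygote × heterozygote cross gives a 1:2:1 phenotypic ratio.
Expected counts for N = 1510 under a 1:2:1 ratio (total parts = 4):
  red-flowered: 1510 × 1/4 = 377.5
  pink-flowered: 1510 × 2/4 = 755
  white-flowered: 1510 × 1/4 = 377.5
χ² = Σ (O − E)² / E
  red-flowered: (375 − 377.5)² / 377.5 = 0.0166
  pink-flowered: (789 − 755)² / 755 = 1.5311
  white-flowered: (346 − 377.5)² / 377.5 = 2.6285
χ² = 0.0166 + 1.5311 + 2.6285 = 4.1762 ≈ 4.176
Degrees of freedom = 3 − 1 = 2; critical value at α = 0.05 is 5.991.
Since 4.176 < 5.991, we fail to reject the null hypothesis — the data are consistent with the 1:2:1 ratio.

4.176; consistent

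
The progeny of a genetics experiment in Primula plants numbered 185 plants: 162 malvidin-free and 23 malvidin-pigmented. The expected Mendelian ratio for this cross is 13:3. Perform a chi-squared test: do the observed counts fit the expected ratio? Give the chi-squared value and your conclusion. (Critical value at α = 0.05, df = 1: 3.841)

4.847; not consistent

The 13:3 ratio has 16 parts, so with N = 185 the expected counts are:
  malvidin-free: 185 × 13/16 = 150.3125
  malvidin-pigmented: 185 × 3/16 = 34.6875
χ² = Σ (O − E)² / E
  malvidin-free: (162 − 150.3125)² / 150.3125 = 0.9088
  malvidin-pigmented: (23 − 34.6875)² / 34.6875 = 3.9380
χ² = 0.9088 + 3.9380 = 4.8468 ≈ 4.847
Degrees of freedom = 2 − 1 = 1; critical value at α = 0.05 is 3.841.
Since 4.847 > 3.841, we reject the null hypothesis — the data do not fit the 13:3 ratio.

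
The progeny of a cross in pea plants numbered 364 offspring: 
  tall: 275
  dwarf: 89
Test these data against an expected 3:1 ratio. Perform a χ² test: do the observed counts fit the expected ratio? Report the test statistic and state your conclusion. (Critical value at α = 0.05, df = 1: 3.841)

0.059; consistent

Total ratio parts = 4. Expected numbers out of 364:
  tall: 364 × 3/4 = 273
  dwarf: 364 × 1/4 = 91
χ² = Σ (O − E)² / E
  tall: (275 − 273)² / 273 = 0.0147
  dwarf: (89 − 91)² / 91 = 0.0440
χ² = 0.0147 + 0.0440 = 0.0587 ≈ 0.059
Degrees of freedom = 2 − 1 = 1; critical value at α = 0.05 is 3.841.
Since 0.059 < 3.841, we fail to reject the null hypothesis — the data are consistent with the 3:1 ratio.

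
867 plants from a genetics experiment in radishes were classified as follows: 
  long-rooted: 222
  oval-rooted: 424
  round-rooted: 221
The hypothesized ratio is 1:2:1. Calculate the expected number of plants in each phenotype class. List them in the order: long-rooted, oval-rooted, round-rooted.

Expected counts for N = 867 under a 1:2:1 ratio (total parts = 4):
  long-rooted: 867 × 1/4 = 216.75
  oval-rooted: 867 × 2/4 = 433.5
  round-rooted: 867 × 1/4 = 216.75

216.75, 433.5, 216.75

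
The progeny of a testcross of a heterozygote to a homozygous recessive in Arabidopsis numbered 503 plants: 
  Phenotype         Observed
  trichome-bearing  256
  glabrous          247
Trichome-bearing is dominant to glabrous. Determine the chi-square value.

0.161

A testcross of a heterozygote (Aa × aa) gives a 1:1 phenotypic ratio.
Expected counts for N = 503 under a 1:1 ratio (total parts = 2):
  trichome-bearing: 503 × 1/2 = 251.5
  glabrous: 503 × 1/2 = 251.5
χ² = Σ (O − E)² / E
  trichome-bearing: (256 − 251.5)² / 251.5 = 0.0805
  glabrous: (247 − 251.5)² / 251.5 = 0.0805
χ² = 0.0805 + 0.0805 = 0.161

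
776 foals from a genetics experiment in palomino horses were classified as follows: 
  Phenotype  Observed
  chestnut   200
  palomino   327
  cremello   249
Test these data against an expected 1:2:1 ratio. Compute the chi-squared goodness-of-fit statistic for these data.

Total ratio parts = 4. Expected numbers out of 776:
  chestnut: 776 × 1/4 = 194
  palomino: 776 × 2/4 = 388
  cremello: 776 × 1/4 = 194
χ² = Σ (O − E)² / E
  chestnut: (200 − 194)² / 194 = 0.1856
  palomino: (327 − 388)² / 388 = 9.5902
  cremello: (249 − 194)² / 194 = 15.5928
χ² = 0.1856 + 9.5902 + 15.5928 = 25.3686 ≈ 25.369

25.369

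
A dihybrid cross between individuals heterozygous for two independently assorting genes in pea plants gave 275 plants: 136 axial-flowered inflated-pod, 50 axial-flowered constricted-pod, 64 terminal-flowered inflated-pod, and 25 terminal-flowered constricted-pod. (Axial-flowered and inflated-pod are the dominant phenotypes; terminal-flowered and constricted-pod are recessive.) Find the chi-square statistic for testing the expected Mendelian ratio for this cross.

A dihybrid F₂ with independent assortment and complete dominance at both loci gives a 9:3:3:1 phenotypic ratio.
Total ratio parts = 16. Expected numbers out of 275:
  axial-flowered inflated-pod: 275 × 9/16 = 154.6875
  axial-flowered constricted-pod: 275 × 3/16 = 51.5625
  terminal-flowered inflated-pod: 275 × 3/16 = 51.5625
  terminal-flowered constricted-pod: 275 × 1/16 = 17.1875
χ² = Σ (O − E)² / E
  axial-flowered inflated-pod: (136 − 154.6875)² / 154.6875 = 2.2576
  axial-flowered constricted-pod: (50 − 51.5625)² / 51.5625 = 0.0473
  terminal-flowered inflated-pod: (64 − 51.5625)² / 51.5625 = 3.0001
  terminal-flowered constricted-pod: (25 − 17.1875)² / 17.1875 = 3.5511
χ² = 2.2576 + 0.0473 + 3.0001 + 3.5511 = 8.8561 ≈ 8.856

8.856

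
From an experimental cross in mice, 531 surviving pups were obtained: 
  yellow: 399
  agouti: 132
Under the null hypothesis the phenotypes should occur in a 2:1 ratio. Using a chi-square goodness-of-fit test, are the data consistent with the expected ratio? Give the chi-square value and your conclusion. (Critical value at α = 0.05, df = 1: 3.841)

17.161; not consistent

Total ratio parts = 3. Expected numbers out of 531:
  yellow: 531 × 2/3 = 354
  agouti: 531 × 1/3 = 177
χ² = Σ (O − E)² / E
  yellow: (399 − 354)² / 354 = 5.7203
  agouti: (132 − 177)² / 177 = 11.4407
χ² = 5.7203 + 11.4407 = 17.161
Degrees of freedom = 2 − 1 = 1; critical value at α = 0.05 is 3.841.
Since 17.161 > 3.841, we reject the null hypothesis — the data do not fit the 2:1 ratio.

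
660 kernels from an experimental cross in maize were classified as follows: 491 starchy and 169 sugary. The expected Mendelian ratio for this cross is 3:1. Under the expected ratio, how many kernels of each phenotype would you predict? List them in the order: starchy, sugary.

495, 165

The 3:1 ratio has 4 parts, so with N = 660 the expected counts are:
  starchy: 660 × 3/4 = 495
  sugary: 660 × 1/4 = 165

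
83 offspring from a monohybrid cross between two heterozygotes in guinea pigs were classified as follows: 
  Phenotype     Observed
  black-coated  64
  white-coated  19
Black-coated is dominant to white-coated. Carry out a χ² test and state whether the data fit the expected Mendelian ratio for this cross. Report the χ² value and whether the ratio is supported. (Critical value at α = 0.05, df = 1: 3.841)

0.197; consistent

For a monohybrid cross between heterozygotes with complete dominance, the expected phenotypic ratio is 3:1.
Under the 3:1 hypothesis (Σ ratio = 4, N = 83):
  black-coated: 83 × 3/4 = 62.25
  white-coated: 83 × 1/4 = 20.75
χ² = Σ (O − E)² / E
  black-coated: (64 − 62.25)² / 62.25 = 0.0492
  white-coated: (19 − 20.75)² / 20.75 = 0.1476
χ² = 0.0492 + 0.1476 = 0.1968 ≈ 0.197
Degrees of freedom = 2 − 1 = 1; critical value at α = 0.05 is 3.841.
Since 0.197 < 3.841, we fail to reject the null hypothesis — the data are consistent with the 3:1 ratio.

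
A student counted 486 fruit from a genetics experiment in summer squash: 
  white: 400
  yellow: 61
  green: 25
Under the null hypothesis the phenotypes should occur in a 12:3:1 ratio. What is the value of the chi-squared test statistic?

14.368

The 12:3:1 ratio has 16 parts, so with N = 486 the expected counts are:
  white: 486 × 12/16 = 364.5
  yellow: 486 × 3/16 = 91.125
  green: 486 × 1/16 = 30.375
χ² = Σ (O − E)² / E
  white: (400 − 364.5)² / 364.5 = 3.4575
  yellow: (61 − 91.125)² / 91.125 = 9.9590
  green: (25 − 30.375)² / 30.375 = 0.9511
χ² = 3.4575 + 9.9590 + 0.9511 = 14.3676 ≈ 14.368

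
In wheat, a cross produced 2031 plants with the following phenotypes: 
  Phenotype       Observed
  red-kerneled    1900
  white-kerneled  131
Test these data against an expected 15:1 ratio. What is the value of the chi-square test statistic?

Expected counts for N = 2031 under a 15:1 ratio (total parts = 16):
  red-kerneled: 2031 × 15/16 = 1904.0625
  white-kerneled: 2031 × 1/16 = 126.9375
χ² = Σ (O − E)² / E
  red-kerneled: (1900 − 1904.0625)² / 1904.0625 = 0.0087
  white-kerneled: (131 − 126.9375)² / 126.9375 = 0.1300
χ² = 0.0087 + 0.1300 = 0.1387 ≈ 0.139

0.139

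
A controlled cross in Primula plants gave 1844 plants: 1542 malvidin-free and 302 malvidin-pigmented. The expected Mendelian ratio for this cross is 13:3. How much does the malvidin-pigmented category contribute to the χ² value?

5.536

Total ratio parts = 16. Expected numbers out of 1844:
  malvidin-free: 1844 × 13/16 = 1498.25
  malvidin-pigmented: 1844 × 3/16 = 345.75
Contribution of malvidin-pigmented: (302 − 345.75)² / 345.75 = 5.5360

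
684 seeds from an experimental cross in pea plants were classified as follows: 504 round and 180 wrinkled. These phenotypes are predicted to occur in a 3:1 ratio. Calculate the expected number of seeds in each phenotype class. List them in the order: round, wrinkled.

513, 171

Under the 3:1 hypothesis (Σ ratio = 4, N = 684):
  round: 684 × 3/4 = 513
  wrinkled: 684 × 1/4 = 171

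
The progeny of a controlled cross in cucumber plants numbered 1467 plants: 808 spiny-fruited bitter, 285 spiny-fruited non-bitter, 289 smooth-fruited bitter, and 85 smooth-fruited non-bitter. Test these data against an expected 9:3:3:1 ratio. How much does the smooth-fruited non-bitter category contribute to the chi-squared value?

0.488

Under the 9:3:3:1 hypothesis (Σ ratio = 16, N = 1467):
  spiny-fruited bitter: 1467 × 9/16 = 825.1875
  spiny-fruited non-bitter: 1467 × 3/16 = 275.0625
  smooth-fruited bitter: 1467 × 3/16 = 275.0625
  smooth-fruited non-bitter: 1467 × 1/16 = 91.6875
Contribution of smooth-fruited non-bitter: (85 − 91.6875)² / 91.6875 = 0.4878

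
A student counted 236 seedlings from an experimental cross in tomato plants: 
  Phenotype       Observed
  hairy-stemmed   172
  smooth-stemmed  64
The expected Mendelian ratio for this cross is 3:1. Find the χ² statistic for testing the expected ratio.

Total ratio parts = 4. Expected numbers out of 236:
  hairy-stemmed: 236 × 3/4 = 177
  smooth-stemmed: 236 × 1/4 = 59
χ² = Σ (O − E)² / E
  hairy-stemmed: (172 − 177)² / 177 = 0.1412
  smooth-stemmed: (64 − 59)² / 59 = 0.4237
χ² = 0.1412 + 0.4237 = 0.5649 ≈ 0.565

0.565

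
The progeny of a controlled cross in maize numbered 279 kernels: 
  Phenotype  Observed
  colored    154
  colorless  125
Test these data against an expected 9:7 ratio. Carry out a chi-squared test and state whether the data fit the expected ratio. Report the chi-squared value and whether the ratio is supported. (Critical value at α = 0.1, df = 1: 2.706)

Expected counts for N = 279 under a 9:7 ratio (total parts = 16):
  colored: 279 × 9/16 = 156.9375
  colorless: 279 × 7/16 = 122.0625
χ² = Σ (O − E)² / E
  colored: (154 − 156.9375)² / 156.9375 = 0.0550
  colorless: (125 − 122.0625)² / 122.0625 = 0.0707
χ² = 0.0550 + 0.0707 = 0.1257 ≈ 0.126
Degrees of freedom = 2 − 1 = 1; critical value at α = 0.1 is 2.706.
Since 0.126 < 2.706, we fail to reject the null hypothesis — the data are consistent with the 9:7 ratio.

0.126; consistent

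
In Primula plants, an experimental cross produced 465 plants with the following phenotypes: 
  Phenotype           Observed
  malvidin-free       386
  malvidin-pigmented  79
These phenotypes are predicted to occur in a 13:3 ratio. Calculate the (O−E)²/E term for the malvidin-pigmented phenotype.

0.769

Expected counts for N = 465 under a 13:3 ratio (total parts = 16):
  malvidin-free: 465 × 13/16 = 377.8125
  malvidin-pigmented: 465 × 3/16 = 87.1875
Contribution of malvidin-pigmented: (79 − 87.1875)² / 87.1875 = 0.7689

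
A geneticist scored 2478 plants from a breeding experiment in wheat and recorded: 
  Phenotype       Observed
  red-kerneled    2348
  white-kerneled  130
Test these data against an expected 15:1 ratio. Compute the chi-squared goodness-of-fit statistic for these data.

Expected counts for N = 2478 under a 15:1 ratio (total parts = 16):
  red-kerneled: 2478 × 15/16 = 2323.125
  white-kerneled: 2478 × 1/16 = 154.875
χ² = Σ (O − E)² / E
  red-kerneled: (2348 − 2323.125)² / 2323.125 = 0.2664
  white-kerneled: (130 − 154.875)² / 154.875 = 3.9953
χ² = 0.2664 + 3.9953 = 4.2617 ≈ 4.262

4.262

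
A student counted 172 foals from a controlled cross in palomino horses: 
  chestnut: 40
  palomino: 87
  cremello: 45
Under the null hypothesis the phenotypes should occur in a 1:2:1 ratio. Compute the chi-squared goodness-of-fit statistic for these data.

0.314

Under the 1:2:1 hypothesis (Σ ratio = 4, N = 172):
  chestnut: 172 × 1/4 = 43
  palomino: 172 × 2/4 = 86
  cremello: 172 × 1/4 = 43
χ² = Σ (O − E)² / E
  chestnut: (40 − 43)² / 43 = 0.2093
  palomino: (87 − 86)² / 86 = 0.0116
  cremello: (45 − 43)² / 43 = 0.0930
χ² = 0.2093 + 0.0116 + 0.0930 = 0.3139 ≈ 0.314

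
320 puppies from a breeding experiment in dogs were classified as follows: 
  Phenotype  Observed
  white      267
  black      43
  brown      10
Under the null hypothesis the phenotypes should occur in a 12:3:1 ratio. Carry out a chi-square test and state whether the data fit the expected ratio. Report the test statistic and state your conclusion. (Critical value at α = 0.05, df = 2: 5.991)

12.854; not consistent

Total ratio parts = 16. Expected numbers out of 320:
  white: 320 × 12/16 = 240
  black: 320 × 3/16 = 60
  brown: 320 × 1/16 = 20
χ² = Σ (O − E)² / E
  white: (267 − 240)² / 240 = 3.0375
  black: (43 − 60)² / 60 = 4.8167
  brown: (10 − 20)² / 20 = 5.0000
χ² = 3.0375 + 4.8167 + 5.0000 = 12.8542 ≈ 12.854
Degrees of freedom = 3 − 1 = 2; critical value at α = 0.05 is 5.991.
Since 12.854 > 5.991, we reject the null hypothesis — the data do not fit the 12:3:1 ratio.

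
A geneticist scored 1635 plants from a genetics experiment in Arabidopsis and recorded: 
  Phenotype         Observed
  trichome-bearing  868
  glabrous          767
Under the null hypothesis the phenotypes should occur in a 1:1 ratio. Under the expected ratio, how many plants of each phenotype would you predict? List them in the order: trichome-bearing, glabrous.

Under the 1:1 hypothesis (Σ ratio = 2, N = 1635):
  trichome-bearing: 1635 × 1/2 = 817.5
  glabrous: 1635 × 1/2 = 817.5

817.5, 817.5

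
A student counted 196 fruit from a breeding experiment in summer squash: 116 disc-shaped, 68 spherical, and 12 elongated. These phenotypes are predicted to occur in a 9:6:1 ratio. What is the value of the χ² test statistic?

0.717

Under the 9:6:1 hypothesis (Σ ratio = 16, N = 196):
  disc-shaped: 196 × 9/16 = 110.25
  spherical: 196 × 6/16 = 73.5
  elongated: 196 × 1/16 = 12.25
χ² = Σ (O − E)² / E
  disc-shaped: (116 − 110.25)² / 110.25 = 0.2999
  spherical: (68 − 73.5)² / 73.5 = 0.4116
  elongated: (12 − 12.25)² / 12.25 = 0.0051
χ² = 0.2999 + 0.4116 + 0.0051 = 0.7166 ≈ 0.717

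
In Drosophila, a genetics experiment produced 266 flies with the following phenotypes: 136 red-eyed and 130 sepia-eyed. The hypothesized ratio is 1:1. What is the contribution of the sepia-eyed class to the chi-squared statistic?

0.068

Under the 1:1 hypothesis (Σ ratio = 2, N = 266):
  red-eyed: 266 × 1/2 = 133
  sepia-eyed: 266 × 1/2 = 133
Contribution of sepia-eyed: (130 − 133)² / 133 = 0.0677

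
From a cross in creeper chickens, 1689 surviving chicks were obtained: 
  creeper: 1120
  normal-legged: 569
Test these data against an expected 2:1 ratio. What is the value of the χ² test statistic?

0.096

The 2:1 ratio has 3 parts, so with N = 1689 the expected counts are:
  creeper: 1689 × 2/3 = 1126
  normal-legged: 1689 × 1/3 = 563
χ² = Σ (O − E)² / E
  creeper: (1120 − 1126)² / 1126 = 0.0320
  normal-legged: (569 − 563)² / 563 = 0.0639
χ² = 0.0320 + 0.0639 = 0.0959 ≈ 0.096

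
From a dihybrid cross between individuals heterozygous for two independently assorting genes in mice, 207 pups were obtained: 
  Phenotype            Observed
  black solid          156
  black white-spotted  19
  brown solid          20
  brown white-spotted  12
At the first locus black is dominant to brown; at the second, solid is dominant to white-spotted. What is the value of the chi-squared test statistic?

A dihybrid F₂ with independent assortment and complete dominance at both loci gives a 9:3:3:1 phenotypic ratio.
Total ratio parts = 16. Expected numbers out of 207:
  black solid: 207 × 9/16 = 116.4375
  black white-spotted: 207 × 3/16 = 38.8125
  brown solid: 207 × 3/16 = 38.8125
  brown white-spotted: 207 × 1/16 = 12.9375
χ² = Σ (O − E)² / E
  black solid: (156 − 116.4375)² / 116.4375 = 13.4423
  black white-spotted: (19 − 38.8125)² / 38.8125 = 10.1136
  brown solid: (20 − 38.8125)² / 38.8125 = 9.1185
  brown white-spotted: (12 − 12.9375)² / 12.9375 = 0.0679
χ² = 13.4423 + 10.1136 + 9.1185 + 0.0679 = 32.7423 ≈ 32.742

32.742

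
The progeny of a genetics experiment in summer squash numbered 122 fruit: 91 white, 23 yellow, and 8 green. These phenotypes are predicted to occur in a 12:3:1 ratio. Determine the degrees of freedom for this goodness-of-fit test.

A goodness-of-fit test with 3 phenotype classes has df = 3 − 1 = 2.

2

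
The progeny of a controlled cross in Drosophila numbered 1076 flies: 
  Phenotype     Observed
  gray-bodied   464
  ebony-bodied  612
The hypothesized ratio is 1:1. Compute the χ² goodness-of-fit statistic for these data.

Expected counts for N = 1076 under a 1:1 ratio (total parts = 2):
  gray-bodied: 1076 × 1/2 = 538
  ebony-bodied: 1076 × 1/2 = 538
χ² = Σ (O − E)² / E
  gray-bodied: (464 − 538)² / 538 = 10.1784
  ebony-bodied: (612 − 538)² / 538 = 10.1784
χ² = 10.1784 + 10.1784 = 20.3568 ≈ 20.357

20.357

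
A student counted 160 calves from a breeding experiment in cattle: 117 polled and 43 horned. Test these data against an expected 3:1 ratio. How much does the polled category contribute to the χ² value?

The 3:1 ratio has 4 parts, so with N = 160 the expected counts are:
  polled: 160 × 3/4 = 120
  horned: 160 × 1/4 = 40
Contribution of polled: (117 − 120)² / 120 = 0.0750

0.075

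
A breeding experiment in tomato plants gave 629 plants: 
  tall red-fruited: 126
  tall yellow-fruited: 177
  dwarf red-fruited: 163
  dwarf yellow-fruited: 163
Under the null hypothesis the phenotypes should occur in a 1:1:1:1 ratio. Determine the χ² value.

Expected counts for N = 629 under a 1:1:1:1 ratio (total parts = 4):
  tall red-fruited: 629 × 1/4 = 157.25
  tall yellow-fruited: 629 × 1/4 = 157.25
  dwarf red-fruited: 629 × 1/4 = 157.25
  dwarf yellow-fruited: 629 × 1/4 = 157.25
χ² = Σ (O − E)² / E
  tall red-fruited: (126 − 157.25)² / 157.25 = 6.2103
  tall yellow-fruited: (177 − 157.25)² / 157.25 = 2.4805
  dwarf red-fruited: (163 − 157.25)² / 157.25 = 0.2103
  dwarf yellow-fruited: (163 − 157.25)² / 157.25 = 0.2103
χ² = 6.2103 + 2.4805 + 0.2103 + 0.2103 = 9.1114 ≈ 9.111

9.111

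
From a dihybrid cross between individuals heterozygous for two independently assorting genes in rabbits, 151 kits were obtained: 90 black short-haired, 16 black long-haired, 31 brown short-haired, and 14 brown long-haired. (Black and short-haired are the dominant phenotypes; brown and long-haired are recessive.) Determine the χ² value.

8.117

A dihybrid F₂ with independent assortment and complete dominance at both loci gives a 9:3:3:1 phenotypic ratio.
Total ratio parts = 16. Expected numbers out of 151:
  black short-haired: 151 × 9/16 = 84.9375
  black long-haired: 151 × 3/16 = 28.3125
  brown short-haired: 151 × 3/16 = 28.3125
  brown long-haired: 151 × 1/16 = 9.4375
χ² = Σ (O − E)² / E
  black short-haired: (90 − 84.9375)² / 84.9375 = 0.3017
  black long-haired: (16 − 28.3125)² / 28.3125 = 5.3544
  brown short-haired: (31 − 28.3125)² / 28.3125 = 0.2551
  brown long-haired: (14 − 9.4375)² / 9.4375 = 2.2057
χ² = 0.3017 + 5.3544 + 0.2551 + 2.2057 = 8.1169 ≈ 8.117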